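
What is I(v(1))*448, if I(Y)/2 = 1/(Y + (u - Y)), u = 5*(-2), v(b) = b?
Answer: -448/5 ≈ -89.600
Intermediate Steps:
u = -10
I(Y) = -⅕ (I(Y) = 2/(Y + (-10 - Y)) = 2/(-10) = 2*(-⅒) = -⅕)
I(v(1))*448 = -⅕*448 = -448/5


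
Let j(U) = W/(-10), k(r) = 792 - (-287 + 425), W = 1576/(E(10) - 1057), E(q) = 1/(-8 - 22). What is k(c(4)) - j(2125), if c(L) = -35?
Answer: 20734266/31711 ≈ 653.85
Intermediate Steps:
E(q) = -1/30 (E(q) = 1/(-30) = -1/30)
W = -47280/31711 (W = 1576/(-1/30 - 1057) = 1576/(-31711/30) = 1576*(-30/31711) = -47280/31711 ≈ -1.4910)
k(r) = 654 (k(r) = 792 - 1*138 = 792 - 138 = 654)
j(U) = 4728/31711 (j(U) = -47280/31711/(-10) = -47280/31711*(-⅒) = 4728/31711)
k(c(4)) - j(2125) = 654 - 1*4728/31711 = 654 - 4728/31711 = 20734266/31711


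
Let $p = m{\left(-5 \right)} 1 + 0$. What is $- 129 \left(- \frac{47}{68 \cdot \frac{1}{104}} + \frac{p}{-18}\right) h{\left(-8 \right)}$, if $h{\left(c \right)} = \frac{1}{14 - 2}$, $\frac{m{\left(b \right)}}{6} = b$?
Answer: $\frac{153983}{204} \approx 754.82$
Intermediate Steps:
$m{\left(b \right)} = 6 b$
$h{\left(c \right)} = \frac{1}{12}$
$p = -30$ ($p = 6 \left(-5\right) 1 + 0 = \left(-30\right) 1 + 0 = -30 + 0 = -30$)
$- 129 \left(- \frac{47}{68 \cdot \frac{1}{104}} + \frac{p}{-18}\right) h{\left(-8 \right)} = - 129 \left(- \frac{47}{68 \cdot \frac{1}{104}} - \frac{30}{-18}\right) \frac{1}{12} = - 129 \left(- \frac{47}{68 \cdot \frac{1}{104}} - - \frac{5}{3}\right) \frac{1}{12} = - 129 \left(- \frac{47}{\frac{17}{26}} + \frac{5}{3}\right) \frac{1}{12} = - 129 \left(\left(-47\right) \frac{26}{17} + \frac{5}{3}\right) \frac{1}{12} = - 129 \left(- \frac{1222}{17} + \frac{5}{3}\right) \frac{1}{12} = \left(-129\right) \left(- \frac{3581}{51}\right) \frac{1}{12} = \frac{153983}{17} \cdot \frac{1}{12} = \frac{153983}{204}$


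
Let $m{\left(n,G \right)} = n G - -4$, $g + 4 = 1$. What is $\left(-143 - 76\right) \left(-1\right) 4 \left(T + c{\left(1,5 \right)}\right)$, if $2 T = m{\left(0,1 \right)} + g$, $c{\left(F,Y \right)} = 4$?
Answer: $3942$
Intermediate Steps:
$g = -3$ ($g = -4 + 1 = -3$)
$m{\left(n,G \right)} = 4 + G n$ ($m{\left(n,G \right)} = G n + 4 = 4 + G n$)
$T = \frac{1}{2}$ ($T = \frac{\left(4 + 1 \cdot 0\right) - 3}{2} = \frac{\left(4 + 0\right) - 3}{2} = \frac{4 - 3}{2} = \frac{1}{2} \cdot 1 = \frac{1}{2} \approx 0.5$)
$\left(-143 - 76\right) \left(-1\right) 4 \left(T + c{\left(1,5 \right)}\right) = \left(-143 - 76\right) \left(-1\right) 4 \left(\frac{1}{2} + 4\right) = - 219 \left(\left(-4\right) \frac{9}{2}\right) = \left(-219\right) \left(-18\right) = 3942$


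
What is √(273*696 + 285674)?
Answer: √475682 ≈ 689.70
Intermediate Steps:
√(273*696 + 285674) = √(190008 + 285674) = √475682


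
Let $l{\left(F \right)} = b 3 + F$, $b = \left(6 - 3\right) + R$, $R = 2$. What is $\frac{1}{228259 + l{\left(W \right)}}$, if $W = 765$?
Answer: $\frac{1}{229039} \approx 4.3661 \cdot 10^{-6}$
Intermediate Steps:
$b = 5$ ($b = \left(6 - 3\right) + 2 = 3 + 2 = 5$)
$l{\left(F \right)} = 15 + F$ ($l{\left(F \right)} = 5 \cdot 3 + F = 15 + F$)
$\frac{1}{228259 + l{\left(W \right)}} = \frac{1}{228259 + \left(15 + 765\right)} = \frac{1}{228259 + 780} = \frac{1}{229039}$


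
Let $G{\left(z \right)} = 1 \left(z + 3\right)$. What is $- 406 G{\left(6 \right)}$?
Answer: $-3654$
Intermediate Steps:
$G{\left(z \right)} = 3 + z$ ($G{\left(z \right)} = 1 \left(3 + z\right) = 3 + z$)
$- 406 G{\left(6 \right)} = - 406 \left(3 + 6\right) = \left(-406\right) 9 = -3654$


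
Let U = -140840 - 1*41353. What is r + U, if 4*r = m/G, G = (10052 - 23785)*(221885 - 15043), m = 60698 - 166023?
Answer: -2070121456538267/11362244744 ≈ -1.8219e+5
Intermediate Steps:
m = -105325
G = -2840561186 (G = -13733*206842 = -2840561186)
U = -182193 (U = -140840 - 41353 = -182193)
r = 105325/11362244744 (r = (-105325/(-2840561186))/4 = (-105325*(-1/2840561186))/4 = (¼)*(105325/2840561186) = 105325/11362244744 ≈ 9.2697e-6)
r + U = 105325/11362244744 - 182193 = -2070121456538267/11362244744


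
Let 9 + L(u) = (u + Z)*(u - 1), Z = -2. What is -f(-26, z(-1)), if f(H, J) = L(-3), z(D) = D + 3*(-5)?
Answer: -11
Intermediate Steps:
z(D) = -15 + D (z(D) = D - 15 = -15 + D)
L(u) = -9 + (-1 + u)*(-2 + u) (L(u) = -9 + (u - 2)*(u - 1) = -9 + (-2 + u)*(-1 + u) = -9 + (-1 + u)*(-2 + u))
f(H, J) = 11 (f(H, J) = -7 + (-3)**2 - 3*(-3) = -7 + 9 + 9 = 11)
-f(-26, z(-1)) = -1*11 = -11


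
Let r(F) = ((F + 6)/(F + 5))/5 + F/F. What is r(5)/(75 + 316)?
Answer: 61/19550 ≈ 0.0031202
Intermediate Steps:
r(F) = 1 + (6 + F)/(5*(5 + F)) (r(F) = ((6 + F)/(5 + F))*(1/5) + 1 = (6 + F)/(5*(5 + F)) + 1 = 1 + (6 + F)/(5*(5 + F)))
r(5)/(75 + 316) = ((31 + 6*5)/(5*(5 + 5)))/(75 + 316) = ((1/5)*(31 + 30)/10)/391 = ((1/5)*(1/10)*61)*(1/391) = (61/50)*(1/391) = 61/19550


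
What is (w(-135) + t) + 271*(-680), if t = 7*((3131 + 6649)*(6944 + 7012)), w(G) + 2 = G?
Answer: 955243343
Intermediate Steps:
w(G) = -2 + G
t = 955427760 (t = 7*(9780*13956) = 7*136489680 = 955427760)
(w(-135) + t) + 271*(-680) = ((-2 - 135) + 955427760) + 271*(-680) = (-137 + 955427760) - 184280 = 955427623 - 184280 = 955243343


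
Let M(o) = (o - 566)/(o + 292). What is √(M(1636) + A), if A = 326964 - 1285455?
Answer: I*√222680334149/482 ≈ 979.03*I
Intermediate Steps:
M(o) = (-566 + o)/(292 + o)
A = -958491
√(M(1636) + A) = √((-566 + 1636)/(292 + 1636) - 958491) = √(1070/1928 - 958491) = √((1/1928)*1070 - 958491) = √(535/964 - 958491) = √(-923984789/964) = I*√222680334149/482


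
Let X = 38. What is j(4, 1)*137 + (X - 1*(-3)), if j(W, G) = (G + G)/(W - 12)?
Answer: 27/4 ≈ 6.7500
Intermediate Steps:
j(W, G) = 2*G/(-12 + W) (j(W, G) = (2*G)/(-12 + W) = 2*G/(-12 + W))
j(4, 1)*137 + (X - 1*(-3)) = (2*1/(-12 + 4))*137 + (38 - 1*(-3)) = (2*1/(-8))*137 + (38 + 3) = (2*1*(-1/8))*137 + 41 = -1/4*137 + 41 = -137/4 + 41 = 27/4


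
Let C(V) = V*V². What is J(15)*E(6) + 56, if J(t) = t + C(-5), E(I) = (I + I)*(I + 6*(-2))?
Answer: 7976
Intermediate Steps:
C(V) = V³
E(I) = 2*I*(-12 + I) (E(I) = (2*I)*(I - 12) = (2*I)*(-12 + I) = 2*I*(-12 + I))
J(t) = -125 + t (J(t) = t + (-5)³ = t - 125 = -125 + t)
J(15)*E(6) + 56 = (-125 + 15)*(2*6*(-12 + 6)) + 56 = -220*6*(-6) + 56 = -110*(-72) + 56 = 7920 + 56 = 7976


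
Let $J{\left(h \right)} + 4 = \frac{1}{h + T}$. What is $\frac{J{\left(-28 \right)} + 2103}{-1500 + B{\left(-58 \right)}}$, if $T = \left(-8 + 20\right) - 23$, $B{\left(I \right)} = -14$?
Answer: $- \frac{40930}{29523} \approx -1.3864$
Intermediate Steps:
$T = -11$ ($T = 12 - 23 = -11$)
$J{\left(h \right)} = -4 + \frac{1}{-11 + h}$ ($J{\left(h \right)} = -4 + \frac{1}{h - 11} = -4 + \frac{1}{-11 + h}$)
$\frac{J{\left(-28 \right)} + 2103}{-1500 + B{\left(-58 \right)}} = \frac{\frac{45 - -112}{-11 - 28} + 2103}{-1500 - 14} = \frac{\frac{45 + 112}{-39} + 2103}{-1514} = \left(\left(- \frac{1}{39}\right) 157 + 2103\right) \left(- \frac{1}{1514}\right) = \left(- \frac{157}{39} + 2103\right) \left(- \frac{1}{1514}\right) = \frac{81860}{39} \left(- \frac{1}{1514}\right) = - \frac{40930}{29523}$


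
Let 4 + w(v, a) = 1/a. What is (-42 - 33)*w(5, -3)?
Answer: 325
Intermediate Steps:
w(v, a) = -4 + 1/a
(-42 - 33)*w(5, -3) = (-42 - 33)*(-4 + 1/(-3)) = -75*(-4 - 1/3) = -75*(-13/3) = 325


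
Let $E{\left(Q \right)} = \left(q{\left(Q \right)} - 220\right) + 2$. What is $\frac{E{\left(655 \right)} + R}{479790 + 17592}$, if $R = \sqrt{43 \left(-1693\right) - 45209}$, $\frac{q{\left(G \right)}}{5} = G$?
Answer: $\frac{1019}{165794} + \frac{i \sqrt{3278}}{82897} \approx 0.0061462 + 0.00069066 i$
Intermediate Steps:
$q{\left(G \right)} = 5 G$
$E{\left(Q \right)} = -218 + 5 Q$ ($E{\left(Q \right)} = \left(5 Q - 220\right) + 2 = \left(-220 + 5 Q\right) + 2 = -218 + 5 Q$)
$R = 6 i \sqrt{3278}$ ($R = \sqrt{-72799 - 45209} = \sqrt{-118008} = 6 i \sqrt{3278} \approx 343.52 i$)
$\frac{E{\left(655 \right)} + R}{479790 + 17592} = \frac{\left(-218 + 5 \cdot 655\right) + 6 i \sqrt{3278}}{479790 + 17592} = \frac{\left(-218 + 3275\right) + 6 i \sqrt{3278}}{497382} = \left(3057 + 6 i \sqrt{3278}\right) \frac{1}{497382} = \frac{1019}{165794} + \frac{i \sqrt{3278}}{82897}$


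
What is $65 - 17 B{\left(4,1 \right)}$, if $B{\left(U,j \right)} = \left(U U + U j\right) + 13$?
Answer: $-496$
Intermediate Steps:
$B{\left(U,j \right)} = 13 + U^{2} + U j$ ($B{\left(U,j \right)} = \left(U^{2} + U j\right) + 13 = 13 + U^{2} + U j$)
$65 - 17 B{\left(4,1 \right)} = 65 - 17 \left(13 + 4^{2} + 4 \cdot 1\right) = 65 - 17 \left(13 + 16 + 4\right) = 65 - 561 = -496$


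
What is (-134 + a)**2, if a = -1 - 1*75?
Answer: 44100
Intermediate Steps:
a = -76 (a = -1 - 75 = -76)
(-134 + a)**2 = (-134 - 76)**2 = (-210)**2 = 44100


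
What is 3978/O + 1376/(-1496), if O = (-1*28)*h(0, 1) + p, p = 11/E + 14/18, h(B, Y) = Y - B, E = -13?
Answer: -43799755/307054 ≈ -142.65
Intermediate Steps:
p = -8/117 (p = 11/(-13) + 14/18 = 11*(-1/13) + 14*(1/18) = -11/13 + 7/9 = -8/117 ≈ -0.068376)
O = -3284/117 (O = (-1*28)*(1 - 1*0) - 8/117 = -28*(1 + 0) - 8/117 = -28*1 - 8/117 = -28 - 8/117 = -3284/117 ≈ -28.068)
3978/O + 1376/(-1496) = 3978/(-3284/117) + 1376/(-1496) = 3978*(-117/3284) + 1376*(-1/1496) = -232713/1642 - 172/187 = -43799755/307054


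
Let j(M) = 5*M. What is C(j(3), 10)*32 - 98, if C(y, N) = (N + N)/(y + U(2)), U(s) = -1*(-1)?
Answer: -58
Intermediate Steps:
U(s) = 1
C(y, N) = 2*N/(1 + y) (C(y, N) = (N + N)/(y + 1) = (2*N)/(1 + y) = 2*N/(1 + y))
C(j(3), 10)*32 - 98 = (2*10/(1 + 5*3))*32 - 98 = (2*10/(1 + 15))*32 - 98 = (2*10/16)*32 - 98 = (2*10*(1/16))*32 - 98 = (5/4)*32 - 98 = 40 - 98 = -58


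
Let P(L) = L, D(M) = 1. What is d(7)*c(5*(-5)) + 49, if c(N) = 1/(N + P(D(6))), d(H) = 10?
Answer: 583/12 ≈ 48.583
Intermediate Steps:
c(N) = 1/(1 + N) (c(N) = 1/(N + 1) = 1/(1 + N))
d(7)*c(5*(-5)) + 49 = 10/(1 + 5*(-5)) + 49 = 10/(1 - 25) + 49 = 10/(-24) + 49 = 10*(-1/24) + 49 = -5/12 + 49 = 583/12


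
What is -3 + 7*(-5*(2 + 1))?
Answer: -108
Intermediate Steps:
-3 + 7*(-5*(2 + 1)) = -3 + 7*(-5*3) = -3 + 7*(-15) = -3 - 105 = -108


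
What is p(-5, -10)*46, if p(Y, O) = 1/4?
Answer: 23/2 ≈ 11.500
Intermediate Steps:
p(Y, O) = 1/4
p(-5, -10)*46 = (1/4)*46 = 23/2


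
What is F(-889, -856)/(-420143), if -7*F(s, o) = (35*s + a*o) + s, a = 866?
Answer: -773300/2941001 ≈ -0.26294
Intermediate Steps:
F(s, o) = -866*o/7 - 36*s/7 (F(s, o) = -((35*s + 866*o) + s)/7 = -(36*s + 866*o)/7 = -866*o/7 - 36*s/7)
F(-889, -856)/(-420143) = (-866/7*(-856) - 36/7*(-889))/(-420143) = (741296/7 + 4572)*(-1/420143) = (773300/7)*(-1/420143) = -773300/2941001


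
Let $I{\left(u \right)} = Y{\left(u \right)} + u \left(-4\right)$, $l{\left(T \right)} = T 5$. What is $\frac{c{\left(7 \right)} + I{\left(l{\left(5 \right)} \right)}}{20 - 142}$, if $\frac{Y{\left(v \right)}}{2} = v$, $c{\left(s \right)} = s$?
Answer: $\frac{43}{122} \approx 0.35246$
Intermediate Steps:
$l{\left(T \right)} = 5 T$
$Y{\left(v \right)} = 2 v$
$I{\left(u \right)} = - 2 u$ ($I{\left(u \right)} = 2 u + u \left(-4\right) = 2 u - 4 u = - 2 u$)
$\frac{c{\left(7 \right)} + I{\left(l{\left(5 \right)} \right)}}{20 - 142} = \frac{7 - 2 \cdot 5 \cdot 5}{20 - 142} = \frac{7 - 50}{-122} = \left(7 - 50\right) \left(- \frac{1}{122}\right) = \left(-43\right) \left(- \frac{1}{122}\right) = \frac{43}{122}$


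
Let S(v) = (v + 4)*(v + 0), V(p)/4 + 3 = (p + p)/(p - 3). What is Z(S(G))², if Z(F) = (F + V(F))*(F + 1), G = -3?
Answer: 484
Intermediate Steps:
V(p) = -12 + 8*p/(-3 + p) (V(p) = -12 + 4*((p + p)/(p - 3)) = -12 + 4*((2*p)/(-3 + p)) = -12 + 4*(2*p/(-3 + p)) = -12 + 8*p/(-3 + p))
S(v) = v*(4 + v) (S(v) = (4 + v)*v = v*(4 + v))
Z(F) = (1 + F)*(F + 4*(9 - F)/(-3 + F)) (Z(F) = (F + 4*(9 - F)/(-3 + F))*(F + 1) = (F + 4*(9 - F)/(-3 + F))*(1 + F) = (1 + F)*(F + 4*(9 - F)/(-3 + F)))
Z(S(G))² = ((36 + (-3*(4 - 3))³ - 6*9*(4 - 3)² + 29*(-3*(4 - 3)))/(-3 - 3*(4 - 3)))² = ((36 + (-3*1)³ - 6*(-3*1)² + 29*(-3*1))/(-3 - 3*1))² = ((36 + (-3)³ - 6*(-3)² + 29*(-3))/(-3 - 3))² = ((36 - 27 - 6*9 - 87)/(-6))² = (-(36 - 27 - 54 - 87)/6)² = (-⅙*(-132))² = 22² = 484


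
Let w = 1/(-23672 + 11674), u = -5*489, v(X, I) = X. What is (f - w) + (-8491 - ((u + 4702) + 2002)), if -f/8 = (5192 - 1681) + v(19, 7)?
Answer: -491798019/11998 ≈ -40990.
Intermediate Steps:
u = -2445
w = -1/11998 (w = 1/(-11998) = -1/11998 ≈ -8.3347e-5)
f = -28240 (f = -8*((5192 - 1681) + 19) = -8*(3511 + 19) = -8*3530 = -28240)
(f - w) + (-8491 - ((u + 4702) + 2002)) = (-28240 - 1*(-1/11998)) + (-8491 - ((-2445 + 4702) + 2002)) = (-28240 + 1/11998) + (-8491 - (2257 + 2002)) = -338823519/11998 + (-8491 - 1*4259) = -338823519/11998 + (-8491 - 4259) = -338823519/11998 - 12750 = -491798019/11998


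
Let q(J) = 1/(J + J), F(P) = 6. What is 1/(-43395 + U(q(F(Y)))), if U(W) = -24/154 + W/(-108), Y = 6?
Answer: -99792/4330489469 ≈ -2.3044e-5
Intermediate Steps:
q(J) = 1/(2*J)
U(W) = -12/77 - W/108 (U(W) = -24*1/154 + W*(-1/108) = -12/77 - W/108)
1/(-43395 + U(q(F(Y)))) = 1/(-43395 + (-12/77 - 1/(216*6))) = 1/(-43395 + (-12/77 - 1/108*1/12)) = 1/(-43395 + (-12/77 - 1/1296)) = 1/(-43395 - 15629/99792) = 1/(-4330489469/99792) = -99792/4330489469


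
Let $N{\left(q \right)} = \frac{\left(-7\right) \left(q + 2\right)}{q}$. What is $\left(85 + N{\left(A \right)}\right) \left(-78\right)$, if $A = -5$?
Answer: $- \frac{31512}{5} \approx -6302.4$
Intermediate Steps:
$N{\left(q \right)} = \frac{-14 - 7 q}{q}$ ($N{\left(q \right)} = \frac{\left(-7\right) \left(2 + q\right)}{q} = \frac{-14 - 7 q}{q}$)
$\left(85 + N{\left(A \right)}\right) \left(-78\right) = \left(85 - \left(7 + \frac{14}{-5}\right)\right) \left(-78\right) = \left(85 - \frac{21}{5}\right) \left(-78\right) = \frac{404}{5} \left(-78\right) = - \frac{31512}{5}$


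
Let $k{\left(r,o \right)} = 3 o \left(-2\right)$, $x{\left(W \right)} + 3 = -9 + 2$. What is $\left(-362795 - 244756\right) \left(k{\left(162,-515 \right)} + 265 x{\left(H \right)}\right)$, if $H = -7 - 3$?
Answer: $-267322440$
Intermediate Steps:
$H = -10$
$x{\left(W \right)} = -10$ ($x{\left(W \right)} = -3 + \left(-9 + 2\right) = -3 - 7 = -10$)
$k{\left(r,o \right)} = - 6 o$
$\left(-362795 - 244756\right) \left(k{\left(162,-515 \right)} + 265 x{\left(H \right)}\right) = \left(-362795 - 244756\right) \left(\left(-6\right) \left(-515\right) + 265 \left(-10\right)\right) = - 607551 \left(3090 - 2650\right) = \left(-607551\right) 440 = -267322440$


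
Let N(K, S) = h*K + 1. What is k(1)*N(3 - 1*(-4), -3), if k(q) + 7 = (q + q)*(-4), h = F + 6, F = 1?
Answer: -750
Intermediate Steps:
h = 7 (h = 1 + 6 = 7)
N(K, S) = 1 + 7*K (N(K, S) = 7*K + 1 = 1 + 7*K)
k(q) = -7 - 8*q (k(q) = -7 + (q + q)*(-4) = -7 + (2*q)*(-4) = -7 - 8*q)
k(1)*N(3 - 1*(-4), -3) = (-7 - 8*1)*(1 + 7*(3 - 1*(-4))) = (-7 - 8)*(1 + 7*(3 + 4)) = -15*(1 + 7*7) = -15*(1 + 49) = -15*50 = -750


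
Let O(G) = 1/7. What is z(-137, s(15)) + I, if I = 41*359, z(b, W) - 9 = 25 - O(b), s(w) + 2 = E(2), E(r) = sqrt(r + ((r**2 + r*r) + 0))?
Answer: 103270/7 ≈ 14753.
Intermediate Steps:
O(G) = 1/7
E(r) = sqrt(r + 2*r**2) (E(r) = sqrt(r + ((r**2 + r**2) + 0)) = sqrt(r + (2*r**2 + 0)) = sqrt(r + 2*r**2))
s(w) = -2 + sqrt(10) (s(w) = -2 + sqrt(2*(1 + 2*2)) = -2 + sqrt(2*(1 + 4)) = -2 + sqrt(2*5) = -2 + sqrt(10))
z(b, W) = 237/7 (z(b, W) = 9 + (25 - 1*1/7) = 9 + (25 - 1/7) = 9 + 174/7 = 237/7)
I = 14719
z(-137, s(15)) + I = 237/7 + 14719 = 103270/7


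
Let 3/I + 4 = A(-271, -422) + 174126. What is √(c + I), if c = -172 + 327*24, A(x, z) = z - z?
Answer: 5*√9308983321118/174122 ≈ 87.613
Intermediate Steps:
A(x, z) = 0
c = 7676 (c = -172 + 7848 = 7676)
I = 3/174122 (I = 3/(-4 + (0 + 174126)) = 3/(-4 + 174126) = 3/174122 ≈ 1.7229e-5)
√(c + I) = √(7676 + 3/174122) = √(1336560475/174122) = 5*√9308983321118/174122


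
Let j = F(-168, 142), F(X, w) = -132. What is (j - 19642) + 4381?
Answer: -15393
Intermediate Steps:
j = -132
(j - 19642) + 4381 = (-132 - 19642) + 4381 = -19774 + 4381 = -15393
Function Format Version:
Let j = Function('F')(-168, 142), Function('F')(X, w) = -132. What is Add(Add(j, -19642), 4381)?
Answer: -15393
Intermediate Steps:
j = -132
Add(Add(j, -19642), 4381) = Add(Add(-132, -19642), 4381) = Add(-19774, 4381) = -15393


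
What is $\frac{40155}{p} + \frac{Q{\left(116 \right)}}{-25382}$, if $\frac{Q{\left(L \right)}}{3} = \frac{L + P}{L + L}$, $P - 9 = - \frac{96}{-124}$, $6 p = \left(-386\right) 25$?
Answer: $- \frac{628303492371}{25165455280} \approx -24.967$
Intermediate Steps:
$p = - \frac{4825}{3}$ ($p = \frac{\left(-386\right) 25}{6} = \frac{1}{6} \left(-9650\right) = - \frac{4825}{3} \approx -1608.3$)
$P = \frac{303}{31}$ ($P = 9 - \frac{96}{-124} = 9 - - \frac{24}{31} = 9 + \frac{24}{31} = \frac{303}{31} \approx 9.7742$)
$Q{\left(L \right)} = \frac{3 \left(\frac{303}{31} + L\right)}{2 L}$ ($Q{\left(L \right)} = 3 \frac{L + \frac{303}{31}}{L + L} = 3 \frac{\frac{303}{31} + L}{2 L} = \frac{3 \left(\frac{303}{31} + L\right)}{2 L}$)
$\frac{40155}{p} + \frac{Q{\left(116 \right)}}{-25382} = \frac{40155}{- \frac{4825}{3}} + \frac{\frac{3}{62} \cdot \frac{1}{116} \left(303 + 31 \cdot 116\right)}{-25382} = 40155 \left(- \frac{3}{4825}\right) + \frac{3}{62} \cdot \frac{1}{116} \left(303 + 3596\right) \left(- \frac{1}{25382}\right) = - \frac{24093}{965} + \frac{3}{62} \cdot \frac{1}{116} \cdot 3899 \left(- \frac{1}{25382}\right) = - \frac{24093}{965} + \frac{11697}{7192} \left(- \frac{1}{25382}\right) = - \frac{24093}{965} - \frac{1671}{26078192} = - \frac{628303492371}{25165455280}$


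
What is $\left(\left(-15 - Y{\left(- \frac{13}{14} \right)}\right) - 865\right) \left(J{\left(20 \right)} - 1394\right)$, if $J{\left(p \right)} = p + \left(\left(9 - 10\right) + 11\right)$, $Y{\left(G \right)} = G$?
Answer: $\frac{8393374}{7} \approx 1.1991 \cdot 10^{6}$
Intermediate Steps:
$J{\left(p \right)} = 10 + p$ ($J{\left(p \right)} = p + \left(-1 + 11\right) = p + 10 = 10 + p$)
$\left(\left(-15 - Y{\left(- \frac{13}{14} \right)}\right) - 865\right) \left(J{\left(20 \right)} - 1394\right) = \left(\left(-15 - - \frac{13}{14}\right) - 865\right) \left(\left(10 + 20\right) - 1394\right) = \left(\left(-15 - \left(-13\right) \frac{1}{14}\right) - 865\right) \left(30 - 1394\right) = \left(\left(-15 - - \frac{13}{14}\right) - 865\right) \left(-1364\right) = \left(\left(-15 + \frac{13}{14}\right) - 865\right) \left(-1364\right) = \left(- \frac{197}{14} - 865\right) \left(-1364\right) = \left(- \frac{12307}{14}\right) \left(-1364\right) = \frac{8393374}{7}$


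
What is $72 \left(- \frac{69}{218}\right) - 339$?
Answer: $- \frac{39435}{109} \approx -361.79$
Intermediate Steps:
$72 \left(- \frac{69}{218}\right) - 339 = - \frac{2484}{109} - 339 = - \frac{39435}{109}$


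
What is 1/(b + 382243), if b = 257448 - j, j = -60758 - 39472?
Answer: 1/739921 ≈ 1.3515e-6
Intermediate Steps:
j = -100230
b = 357678 (b = 257448 - 1*(-100230) = 257448 + 100230 = 357678)
1/(b + 382243) = 1/(357678 + 382243) = 1/739921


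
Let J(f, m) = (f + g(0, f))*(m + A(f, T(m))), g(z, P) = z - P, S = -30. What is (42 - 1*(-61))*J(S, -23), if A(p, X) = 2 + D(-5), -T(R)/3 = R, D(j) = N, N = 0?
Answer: 0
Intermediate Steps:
D(j) = 0
T(R) = -3*R
A(p, X) = 2 (A(p, X) = 2 + 0 = 2)
J(f, m) = 0 (J(f, m) = (f + (0 - f))*(m + 2) = (f - f)*(2 + m) = 0*(2 + m) = 0)
(42 - 1*(-61))*J(S, -23) = (42 - 1*(-61))*0 = (42 + 61)*0 = 103*0 = 0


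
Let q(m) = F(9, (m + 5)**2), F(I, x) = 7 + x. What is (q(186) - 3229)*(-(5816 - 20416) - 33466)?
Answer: -627464294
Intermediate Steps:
q(m) = 7 + (5 + m)**2 (q(m) = 7 + (m + 5)**2 = 7 + (5 + m)**2)
(q(186) - 3229)*(-(5816 - 20416) - 33466) = ((7 + (5 + 186)**2) - 3229)*(-(5816 - 20416) - 33466) = ((7 + 191**2) - 3229)*(-1*(-14600) - 33466) = ((7 + 36481) - 3229)*(14600 - 33466) = (36488 - 3229)*(-18866) = 33259*(-18866) = -627464294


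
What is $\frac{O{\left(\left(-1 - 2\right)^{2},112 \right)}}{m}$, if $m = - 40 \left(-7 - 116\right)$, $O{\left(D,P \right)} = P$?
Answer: $\frac{14}{615} \approx 0.022764$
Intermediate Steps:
$m = 4920$ ($m = \left(-40\right) \left(-123\right) = 4920$)
$\frac{O{\left(\left(-1 - 2\right)^{2},112 \right)}}{m} = \frac{112}{4920} = 112 \cdot \frac{1}{4920} = \frac{14}{615}$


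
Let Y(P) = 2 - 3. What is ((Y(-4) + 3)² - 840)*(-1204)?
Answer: 1006544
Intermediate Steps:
Y(P) = -1
((Y(-4) + 3)² - 840)*(-1204) = ((-1 + 3)² - 840)*(-1204) = (2² - 840)*(-1204) = (4 - 840)*(-1204) = -836*(-1204) = 1006544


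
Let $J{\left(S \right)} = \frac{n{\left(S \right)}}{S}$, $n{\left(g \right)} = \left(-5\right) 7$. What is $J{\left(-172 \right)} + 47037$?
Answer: $\frac{8090399}{172} \approx 47037.0$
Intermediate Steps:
$n{\left(g \right)} = -35$
$J{\left(S \right)} = - \frac{35}{S}$
$J{\left(-172 \right)} + 47037 = - \frac{35}{-172} + 47037 = \left(-35\right) \left(- \frac{1}{172}\right) + 47037 = \frac{35}{172} + 47037 = \frac{8090399}{172}$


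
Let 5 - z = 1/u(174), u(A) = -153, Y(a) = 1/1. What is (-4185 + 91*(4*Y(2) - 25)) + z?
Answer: -931922/153 ≈ -6091.0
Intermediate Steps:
Y(a) = 1
z = 766/153 (z = 5 - 1/(-153) = 5 - 1*(-1/153) = 5 + 1/153 = 766/153 ≈ 5.0065)
(-4185 + 91*(4*Y(2) - 25)) + z = (-4185 + 91*(4*1 - 25)) + 766/153 = (-4185 + 91*(4 - 25)) + 766/153 = (-4185 + 91*(-21)) + 766/153 = (-4185 - 1911) + 766/153 = -6096 + 766/153 = -931922/153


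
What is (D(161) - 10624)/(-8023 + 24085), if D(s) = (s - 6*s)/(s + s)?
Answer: -21253/32124 ≈ -0.66159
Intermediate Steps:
D(s) = -5/2 (D(s) = (-5*s)/((2*s)) = (-5*s)*(1/(2*s)) = -5/2)
(D(161) - 10624)/(-8023 + 24085) = (-5/2 - 10624)/(-8023 + 24085) = -21253/2/16062 = -21253/2*1/16062 = -21253/32124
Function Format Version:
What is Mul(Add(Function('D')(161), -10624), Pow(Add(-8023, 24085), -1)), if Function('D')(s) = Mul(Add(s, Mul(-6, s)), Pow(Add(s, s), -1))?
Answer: Rational(-21253, 32124) ≈ -0.66159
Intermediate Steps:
Function('D')(s) = Rational(-5, 2) (Function('D')(s) = Mul(Mul(-5, s), Pow(Mul(2, s), -1)) = Mul(Mul(-5, s), Mul(Rational(1, 2), Pow(s, -1))) = Rational(-5, 2))
Mul(Add(Function('D')(161), -10624), Pow(Add(-8023, 24085), -1)) = Mul(Add(Rational(-5, 2), -10624), Pow(Add(-8023, 24085), -1)) = Mul(Rational(-21253, 2), Pow(16062, -1)) = Mul(Rational(-21253, 2), Rational(1, 16062)) = Rational(-21253, 32124)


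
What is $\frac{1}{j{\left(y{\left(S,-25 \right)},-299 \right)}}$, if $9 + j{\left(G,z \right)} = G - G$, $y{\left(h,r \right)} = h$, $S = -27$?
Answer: $- \frac{1}{9} \approx -0.11111$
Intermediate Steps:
$j{\left(G,z \right)} = -9$ ($j{\left(G,z \right)} = -9 + \left(G - G\right) = -9 + 0 = -9$)
$\frac{1}{j{\left(y{\left(S,-25 \right)},-299 \right)}} = \frac{1}{-9} = - \frac{1}{9}$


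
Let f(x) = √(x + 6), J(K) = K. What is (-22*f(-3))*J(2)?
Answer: -44*√3 ≈ -76.210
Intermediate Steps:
f(x) = √(6 + x)
(-22*f(-3))*J(2) = -22*√(6 - 3)*2 = -22*√3*2 = -44*√3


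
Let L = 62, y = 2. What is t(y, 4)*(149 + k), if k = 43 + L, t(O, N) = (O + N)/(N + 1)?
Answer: 1524/5 ≈ 304.80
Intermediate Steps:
t(O, N) = (N + O)/(1 + N)
k = 105 (k = 43 + 62 = 105)
t(y, 4)*(149 + k) = ((4 + 2)/(1 + 4))*(149 + 105) = (6/5)*254 = 1524/5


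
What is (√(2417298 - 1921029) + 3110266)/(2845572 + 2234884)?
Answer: 1555133/2540228 + 3*√55141/5080456 ≈ 0.61234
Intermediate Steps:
(√(2417298 - 1921029) + 3110266)/(2845572 + 2234884) = (√496269 + 3110266)/5080456 = (3*√55141 + 3110266)*(1/5080456) = (3110266 + 3*√55141)*(1/5080456) = 1555133/2540228 + 3*√55141/5080456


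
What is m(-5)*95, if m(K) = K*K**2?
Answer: -11875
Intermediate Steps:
m(K) = K**3
m(-5)*95 = (-5)**3*95 = -125*95 = -11875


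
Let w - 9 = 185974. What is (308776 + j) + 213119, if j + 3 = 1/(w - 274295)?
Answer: 46089326303/88312 ≈ 5.2189e+5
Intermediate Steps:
w = 185983 (w = 9 + 185974 = 185983)
j = -264937/88312 (j = -3 + 1/(185983 - 274295) = -3 + 1/(-88312) = -3 - 1/88312 = -264937/88312 ≈ -3.0000)
(308776 + j) + 213119 = (308776 - 264937/88312) + 213119 = 27268361175/88312 + 213119 = 46089326303/88312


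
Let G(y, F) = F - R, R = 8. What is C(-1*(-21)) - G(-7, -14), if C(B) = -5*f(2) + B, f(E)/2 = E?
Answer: 23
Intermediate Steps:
G(y, F) = -8 + F (G(y, F) = F - 1*8 = F - 8 = -8 + F)
f(E) = 2*E
C(B) = -20 + B (C(B) = -10*2 + B = -5*4 + B = -20 + B)
C(-1*(-21)) - G(-7, -14) = (-20 - 1*(-21)) - (-8 - 14) = (-20 + 21) - 1*(-22) = 1 + 22 = 23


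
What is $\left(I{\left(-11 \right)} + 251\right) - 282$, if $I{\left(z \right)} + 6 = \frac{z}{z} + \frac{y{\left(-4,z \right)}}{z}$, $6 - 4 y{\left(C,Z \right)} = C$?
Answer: $- \frac{797}{22} \approx -36.227$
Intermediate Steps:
$y{\left(C,Z \right)} = \frac{3}{2} - \frac{C}{4}$
$I{\left(z \right)} = -5 + \frac{5}{2 z}$ ($I{\left(z \right)} = -6 + \left(\frac{z}{z} + \frac{\frac{3}{2} - -1}{z}\right) = -6 + \left(1 + \frac{\frac{3}{2} + 1}{z}\right) = -6 + \left(1 + \frac{5}{2 z}\right) = -5 + \frac{5}{2 z}$)
$\left(I{\left(-11 \right)} + 251\right) - 282 = \left(\left(-5 + \frac{5}{2 \left(-11\right)}\right) + 251\right) - 282 = \left(\left(-5 + \frac{5}{2} \left(- \frac{1}{11}\right)\right) + 251\right) - 282 = \left(\left(-5 - \frac{5}{22}\right) + 251\right) - 282 = \left(- \frac{115}{22} + 251\right) - 282 = \frac{5407}{22} - 282 = - \frac{797}{22}$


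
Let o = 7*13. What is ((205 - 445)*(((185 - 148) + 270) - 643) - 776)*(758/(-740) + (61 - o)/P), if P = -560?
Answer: -100399031/1295 ≈ -77528.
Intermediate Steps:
o = 91
((205 - 445)*(((185 - 148) + 270) - 643) - 776)*(758/(-740) + (61 - o)/P) = ((205 - 445)*(((185 - 148) + 270) - 643) - 776)*(758/(-740) + (61 - 1*91)/(-560)) = (-240*((37 + 270) - 643) - 776)*(758*(-1/740) + (61 - 91)*(-1/560)) = (-240*(307 - 643) - 776)*(-379/370 - 30*(-1/560)) = (-240*(-336) - 776)*(-379/370 + 3/56) = (80640 - 776)*(-10057/10360) = 79864*(-10057/10360) = -100399031/1295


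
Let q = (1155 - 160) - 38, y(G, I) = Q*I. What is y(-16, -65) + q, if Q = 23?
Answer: -538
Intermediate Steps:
y(G, I) = 23*I
q = 957 (q = 995 - 38 = 957)
y(-16, -65) + q = 23*(-65) + 957 = -1495 + 957 = -538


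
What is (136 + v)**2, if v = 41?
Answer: 31329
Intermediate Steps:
(136 + v)**2 = (136 + 41)**2 = 177**2 = 31329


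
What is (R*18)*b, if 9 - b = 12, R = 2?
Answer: -108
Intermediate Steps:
b = -3 (b = 9 - 1*12 = 9 - 12 = -3)
(R*18)*b = (2*18)*(-3) = 36*(-3) = -108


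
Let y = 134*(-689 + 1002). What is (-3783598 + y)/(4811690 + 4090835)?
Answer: -3741656/8902525 ≈ -0.42029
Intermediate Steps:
y = 41942 (y = 134*313 = 41942)
(-3783598 + y)/(4811690 + 4090835) = (-3783598 + 41942)/(4811690 + 4090835) = -3741656/8902525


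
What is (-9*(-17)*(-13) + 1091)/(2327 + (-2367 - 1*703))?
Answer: 898/743 ≈ 1.2086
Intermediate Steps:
(-9*(-17)*(-13) + 1091)/(2327 + (-2367 - 1*703)) = (153*(-13) + 1091)/(2327 + (-2367 - 703)) = (-1989 + 1091)/(2327 - 3070) = -898/(-743) = -898*(-1/743) = 898/743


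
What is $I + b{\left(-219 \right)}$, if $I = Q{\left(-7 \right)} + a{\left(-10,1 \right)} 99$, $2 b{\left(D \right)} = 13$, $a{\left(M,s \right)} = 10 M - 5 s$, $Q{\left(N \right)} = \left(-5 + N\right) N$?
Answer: $- \frac{20609}{2} \approx -10305.0$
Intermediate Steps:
$Q{\left(N \right)} = N \left(-5 + N\right)$
$a{\left(M,s \right)} = - 5 s + 10 M$
$b{\left(D \right)} = \frac{13}{2}$ ($b{\left(D \right)} = \frac{1}{2} \cdot 13 = \frac{13}{2}$)
$I = -10311$ ($I = - 7 \left(-5 - 7\right) + \left(\left(-5\right) 1 + 10 \left(-10\right)\right) 99 = \left(-7\right) \left(-12\right) + \left(-5 - 100\right) 99 = 84 - 10395 = -10311$)
$I + b{\left(-219 \right)} = -10311 + \frac{13}{2} = - \frac{20609}{2}$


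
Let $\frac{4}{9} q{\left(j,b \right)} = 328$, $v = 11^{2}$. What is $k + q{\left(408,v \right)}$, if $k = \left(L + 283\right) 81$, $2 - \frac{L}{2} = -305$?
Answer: $73395$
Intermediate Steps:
$L = 614$ ($L = 4 - -610 = 4 + 610 = 614$)
$v = 121$
$q{\left(j,b \right)} = 738$ ($q{\left(j,b \right)} = \frac{9}{4} \cdot 328 = 738$)
$k = 72657$ ($k = \left(614 + 283\right) 81 = 897 \cdot 81 = 72657$)
$k + q{\left(408,v \right)} = 72657 + 738 = 73395$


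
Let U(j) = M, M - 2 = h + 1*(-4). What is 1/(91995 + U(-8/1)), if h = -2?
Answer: 1/91991 ≈ 1.0871e-5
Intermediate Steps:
M = -4 (M = 2 + (-2 + 1*(-4)) = 2 + (-2 - 4) = 2 - 6 = -4)
U(j) = -4
1/(91995 + U(-8/1)) = 1/(91995 - 4) = 1/91991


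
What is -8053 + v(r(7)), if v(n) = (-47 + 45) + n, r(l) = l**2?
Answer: -8006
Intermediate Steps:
v(n) = -2 + n
-8053 + v(r(7)) = -8053 + (-2 + 7**2) = -8053 + (-2 + 49) = -8053 + 47 = -8006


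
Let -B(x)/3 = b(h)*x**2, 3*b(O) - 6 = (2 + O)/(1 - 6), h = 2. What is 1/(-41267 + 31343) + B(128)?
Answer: -4227465221/49620 ≈ -85197.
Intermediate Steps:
b(O) = 28/15 - O/15 (b(O) = 2 + ((2 + O)/(1 - 6))/3 = 2 + ((2 + O)/(-5))/3 = 2 + ((2 + O)*(-1/5))/3 = 2 + (-2/5 - O/5)/3 = 2 + (-2/15 - O/15) = 28/15 - O/15)
B(x) = -26*x**2/5 (B(x) = -3*(28/15 - 1/15*2)*x**2 = -3*(28/15 - 2/15)*x**2 = -26*x**2/5)
1/(-41267 + 31343) + B(128) = 1/(-41267 + 31343) - 26/5*128**2 = 1/(-9924) - 26/5*16384 = -1/9924 - 425984/5 = -4227465221/49620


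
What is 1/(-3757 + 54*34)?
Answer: -1/1921 ≈ -0.00052056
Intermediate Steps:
1/(-3757 + 54*34) = 1/(-3757 + 1836) = 1/(-1921) = -1/1921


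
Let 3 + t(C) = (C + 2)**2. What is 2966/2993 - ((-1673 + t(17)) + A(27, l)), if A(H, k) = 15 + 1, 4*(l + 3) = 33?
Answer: 3890873/2993 ≈ 1300.0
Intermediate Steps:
t(C) = -3 + (2 + C)**2 (t(C) = -3 + (C + 2)**2 = -3 + (2 + C)**2)
l = 21/4 (l = -3 + (1/4)*33 = -3 + 33/4 = 21/4 ≈ 5.2500)
A(H, k) = 16
2966/2993 - ((-1673 + t(17)) + A(27, l)) = 2966/2993 - ((-1673 + (-3 + (2 + 17)**2)) + 16) = 2966*(1/2993) - ((-1673 + (-3 + 19**2)) + 16) = 2966/2993 - ((-1673 + (-3 + 361)) + 16) = 2966/2993 - ((-1673 + 358) + 16) = 2966/2993 - (-1315 + 16) = 2966/2993 - 1*(-1299) = 2966/2993 + 1299 = 3890873/2993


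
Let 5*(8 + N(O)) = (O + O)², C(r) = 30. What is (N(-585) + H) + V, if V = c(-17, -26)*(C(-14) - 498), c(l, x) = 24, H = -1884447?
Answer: -1621907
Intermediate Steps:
N(O) = -8 + 4*O²/5 (N(O) = -8 + (O + O)²/5 = -8 + (2*O)²/5 = -8 + (4*O²)/5 = -8 + 4*O²/5)
V = -11232 (V = 24*(30 - 498) = 24*(-468) = -11232)
(N(-585) + H) + V = ((-8 + (⅘)*(-585)²) - 1884447) - 11232 = ((-8 + (⅘)*342225) - 1884447) - 11232 = ((-8 + 273780) - 1884447) - 11232 = (273772 - 1884447) - 11232 = -1610675 - 11232 = -1621907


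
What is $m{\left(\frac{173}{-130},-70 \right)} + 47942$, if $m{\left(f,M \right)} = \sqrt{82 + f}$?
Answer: $47942 + \frac{\sqrt{1363310}}{130} \approx 47951.0$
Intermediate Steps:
$m{\left(\frac{173}{-130},-70 \right)} + 47942 = \sqrt{82 + \frac{173}{-130}} + 47942 = \sqrt{82 + 173 \left(- \frac{1}{130}\right)} + 47942 = \sqrt{82 - \frac{173}{130}} + 47942 = \sqrt{\frac{10487}{130}} + 47942 = \frac{\sqrt{1363310}}{130} + 47942 = 47942 + \frac{\sqrt{1363310}}{130}$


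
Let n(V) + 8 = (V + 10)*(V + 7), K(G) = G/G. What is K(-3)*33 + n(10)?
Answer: 365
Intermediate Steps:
K(G) = 1
n(V) = -8 + (7 + V)*(10 + V) (n(V) = -8 + (V + 10)*(V + 7) = -8 + (10 + V)*(7 + V) = -8 + (7 + V)*(10 + V))
K(-3)*33 + n(10) = 1*33 + (62 + 10² + 17*10) = 33 + (62 + 100 + 170) = 33 + 332 = 365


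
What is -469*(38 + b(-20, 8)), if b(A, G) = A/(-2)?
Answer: -22512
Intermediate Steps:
b(A, G) = -A/2 (b(A, G) = A*(-½) = -A/2)
-469*(38 + b(-20, 8)) = -469*(38 - ½*(-20)) = -469*(38 + 10) = -469*48 = -22512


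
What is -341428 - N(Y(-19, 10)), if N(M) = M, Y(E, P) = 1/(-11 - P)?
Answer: -7169987/21 ≈ -3.4143e+5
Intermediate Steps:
-341428 - N(Y(-19, 10)) = -341428 - (-1)/(11 + 10) = -341428 - (-1)/21 = -341428 - 1*(-1/21) = -341428 + 1/21 = -7169987/21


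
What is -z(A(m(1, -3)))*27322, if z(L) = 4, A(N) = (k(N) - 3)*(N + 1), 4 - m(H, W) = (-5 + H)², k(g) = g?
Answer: -109288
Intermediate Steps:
m(H, W) = 4 - (-5 + H)²
A(N) = (1 + N)*(-3 + N) (A(N) = (N - 3)*(N + 1) = (-3 + N)*(1 + N) = (1 + N)*(-3 + N))
-z(A(m(1, -3)))*27322 = -4*27322 = -1*109288 = -109288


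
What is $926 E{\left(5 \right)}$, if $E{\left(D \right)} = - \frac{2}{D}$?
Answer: $- \frac{1852}{5} \approx -370.4$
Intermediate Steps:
$926 E{\left(5 \right)} = 926 \left(- \frac{2}{5}\right) = - \frac{1852}{5}$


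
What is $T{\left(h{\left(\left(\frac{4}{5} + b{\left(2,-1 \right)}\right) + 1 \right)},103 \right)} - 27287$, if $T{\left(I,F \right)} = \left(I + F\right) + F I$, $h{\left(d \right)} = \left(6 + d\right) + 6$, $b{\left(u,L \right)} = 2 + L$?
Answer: $- \frac{128224}{5} \approx -25645.0$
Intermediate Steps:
$h{\left(d \right)} = 12 + d$
$T{\left(I,F \right)} = F + I + F I$ ($T{\left(I,F \right)} = \left(F + I\right) + F I = F + I + F I$)
$T{\left(h{\left(\left(\frac{4}{5} + b{\left(2,-1 \right)}\right) + 1 \right)},103 \right)} - 27287 = \left(103 + \left(12 + \left(\left(\frac{4}{5} + \left(2 - 1\right)\right) + 1\right)\right) + 103 \left(12 + \left(\left(\frac{4}{5} + \left(2 - 1\right)\right) + 1\right)\right)\right) - 27287 = \left(103 + \left(12 + \left(\left(4 \cdot \frac{1}{5} + 1\right) + 1\right)\right) + 103 \left(12 + \left(\left(4 \cdot \frac{1}{5} + 1\right) + 1\right)\right)\right) - 27287 = \left(103 + \left(12 + \left(\left(\frac{4}{5} + 1\right) + 1\right)\right) + 103 \left(12 + \left(\left(\frac{4}{5} + 1\right) + 1\right)\right)\right) - 27287 = \left(103 + \left(12 + \left(\frac{9}{5} + 1\right)\right) + 103 \left(12 + \left(\frac{9}{5} + 1\right)\right)\right) - 27287 = \left(103 + \left(12 + \frac{14}{5}\right) + 103 \left(12 + \frac{14}{5}\right)\right) - 27287 = \left(103 + \frac{74}{5} + 103 \cdot \frac{74}{5}\right) - 27287 = \left(103 + \frac{74}{5} + \frac{7622}{5}\right) - 27287 = \frac{8211}{5} - 27287 = - \frac{128224}{5}$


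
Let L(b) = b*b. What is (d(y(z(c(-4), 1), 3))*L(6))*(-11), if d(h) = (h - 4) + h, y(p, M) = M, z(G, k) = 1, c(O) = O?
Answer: -792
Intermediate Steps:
L(b) = b²
d(h) = -4 + 2*h (d(h) = (-4 + h) + h = -4 + 2*h)
(d(y(z(c(-4), 1), 3))*L(6))*(-11) = ((-4 + 2*3)*6²)*(-11) = ((-4 + 6)*36)*(-11) = (2*36)*(-11) = 72*(-11) = -792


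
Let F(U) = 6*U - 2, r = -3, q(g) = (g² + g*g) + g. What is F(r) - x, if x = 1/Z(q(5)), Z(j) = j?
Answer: -1101/55 ≈ -20.018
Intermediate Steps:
q(g) = g + 2*g² (q(g) = (g² + g²) + g = 2*g² + g = g + 2*g²)
F(U) = -2 + 6*U
x = 1/55 (x = 1/(5*(1 + 2*5)) = 1/(5*(1 + 10)) = 1/(5*11) = 1/55 ≈ 0.018182)
F(r) - x = (-2 + 6*(-3)) - 1*1/55 = (-2 - 18) - 1/55 = -20 - 1/55 = -1101/55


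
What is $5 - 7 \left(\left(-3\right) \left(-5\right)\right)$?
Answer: $-100$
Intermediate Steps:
$5 - 7 \left(\left(-3\right) \left(-5\right)\right) = 5 - 105 = -100$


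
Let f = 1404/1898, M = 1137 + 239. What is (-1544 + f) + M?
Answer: -12210/73 ≈ -167.26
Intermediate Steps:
M = 1376
f = 54/73 (f = 1404*(1/1898) = 54/73 ≈ 0.73973)
(-1544 + f) + M = (-1544 + 54/73) + 1376 = -112658/73 + 1376 = -12210/73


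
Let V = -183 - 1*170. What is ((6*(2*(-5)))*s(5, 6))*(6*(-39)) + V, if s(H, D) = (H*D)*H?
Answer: 2105647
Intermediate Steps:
s(H, D) = D*H² (s(H, D) = (D*H)*H = D*H²)
V = -353 (V = -183 - 170 = -353)
((6*(2*(-5)))*s(5, 6))*(6*(-39)) + V = ((6*(2*(-5)))*(6*5²))*(6*(-39)) - 353 = ((6*(-10))*(6*25))*(-234) - 353 = -60*150*(-234) - 353 = -9000*(-234) - 353 = 2106000 - 353 = 2105647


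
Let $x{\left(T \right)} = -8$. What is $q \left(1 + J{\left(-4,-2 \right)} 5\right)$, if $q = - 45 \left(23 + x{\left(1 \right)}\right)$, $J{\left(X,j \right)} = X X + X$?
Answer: $-41175$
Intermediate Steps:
$J{\left(X,j \right)} = X + X^{2}$ ($J{\left(X,j \right)} = X^{2} + X = X + X^{2}$)
$q = -675$ ($q = - 45 \left(23 - 8\right) = \left(-45\right) 15 = -675$)
$q \left(1 + J{\left(-4,-2 \right)} 5\right) = - 675 \left(1 + - 4 \left(1 - 4\right) 5\right) = - 675 \left(1 + \left(-4\right) \left(-3\right) 5\right) = - 675 \left(1 + 12 \cdot 5\right) = - 675 \left(1 + 60\right) = \left(-675\right) 61 = -41175$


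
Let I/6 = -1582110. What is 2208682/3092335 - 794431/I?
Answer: 4684582812101/5870896952220 ≈ 0.79793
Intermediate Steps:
I = -9492660 (I = 6*(-1582110) = -9492660)
2208682/3092335 - 794431/I = 2208682/3092335 - 794431/(-9492660) = 2208682*(1/3092335) - 794431*(-1/9492660) = 2208682/3092335 + 794431/9492660 = 4684582812101/5870896952220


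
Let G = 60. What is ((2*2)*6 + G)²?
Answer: 7056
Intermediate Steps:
((2*2)*6 + G)² = ((2*2)*6 + 60)² = (4*6 + 60)² = (24 + 60)² = 84² = 7056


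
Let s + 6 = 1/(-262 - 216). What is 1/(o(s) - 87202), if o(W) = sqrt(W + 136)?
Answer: -41682556/3634802186173 - sqrt(29702442)/3634802186173 ≈ -1.1469e-5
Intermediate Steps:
s = -2869/478 (s = -6 + 1/(-262 - 216) = -6 + 1/(-478) = -6 - 1/478 = -2869/478 ≈ -6.0021)
o(W) = sqrt(136 + W)
1/(o(s) - 87202) = 1/(sqrt(136 - 2869/478) - 87202) = 1/(sqrt(62139/478) - 87202) = 1/(sqrt(29702442)/478 - 87202) = 1/(-87202 + sqrt(29702442)/478)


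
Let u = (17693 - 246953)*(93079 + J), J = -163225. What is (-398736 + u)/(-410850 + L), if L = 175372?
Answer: -8040636612/117739 ≈ -68292.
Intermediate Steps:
u = 16081671960 (u = (17693 - 246953)*(93079 - 163225) = -229260*(-70146) = 16081671960)
(-398736 + u)/(-410850 + L) = (-398736 + 16081671960)/(-410850 + 175372) = 16081273224/(-235478) = 16081273224*(-1/235478) = -8040636612/117739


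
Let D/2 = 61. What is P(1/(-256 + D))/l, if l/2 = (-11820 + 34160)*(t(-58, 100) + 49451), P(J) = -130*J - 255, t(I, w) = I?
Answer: -851/7393045454 ≈ -1.1511e-7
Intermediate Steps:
D = 122 (D = 2*61 = 122)
P(J) = -255 - 130*J
l = 2206879240 (l = 2*((-11820 + 34160)*(-58 + 49451)) = 2*(22340*49393) = 2*1103439620 = 2206879240)
P(1/(-256 + D))/l = (-255 - 130/(-256 + 122))/2206879240 = (-255 - 130/(-134))*(1/2206879240) = (-255 - 130*(-1/134))*(1/2206879240) = (-255 + 65/67)*(1/2206879240) = -17020/67*1/2206879240 = -851/7393045454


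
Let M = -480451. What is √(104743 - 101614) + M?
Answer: -480451 + √3129 ≈ -4.8040e+5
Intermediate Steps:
√(104743 - 101614) + M = √(104743 - 101614) - 480451 = √3129 - 480451 = -480451 + √3129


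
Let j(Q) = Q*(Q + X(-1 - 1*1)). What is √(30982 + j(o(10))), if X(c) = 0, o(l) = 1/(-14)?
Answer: √6072473/14 ≈ 176.02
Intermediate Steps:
o(l) = -1/14
j(Q) = Q² (j(Q) = Q*(Q + 0) = Q*Q = Q²)
√(30982 + j(o(10))) = √(30982 + (-1/14)²) = √(30982 + 1/196) = √(6072473/196) = √6072473/14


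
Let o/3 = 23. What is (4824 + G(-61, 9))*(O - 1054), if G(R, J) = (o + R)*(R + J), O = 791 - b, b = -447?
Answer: 811072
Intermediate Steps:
o = 69 (o = 3*23 = 69)
O = 1238 (O = 791 - 1*(-447) = 791 + 447 = 1238)
G(R, J) = (69 + R)*(J + R) (G(R, J) = (69 + R)*(R + J) = (69 + R)*(J + R))
(4824 + G(-61, 9))*(O - 1054) = (4824 + ((-61)**2 + 69*9 + 69*(-61) + 9*(-61)))*(1238 - 1054) = (4824 + (3721 + 621 - 4209 - 549))*184 = (4824 - 416)*184 = 4408*184 = 811072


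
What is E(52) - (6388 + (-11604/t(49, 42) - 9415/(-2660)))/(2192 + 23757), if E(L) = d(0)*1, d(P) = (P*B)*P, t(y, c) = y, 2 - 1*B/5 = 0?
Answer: -22920189/96634076 ≈ -0.23719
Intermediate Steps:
B = 10 (B = 10 - 5*0 = 10 + 0 = 10)
d(P) = 10*P**2 (d(P) = (P*10)*P = (10*P)*P = 10*P**2)
E(L) = 0 (E(L) = (10*0**2)*1 = (10*0)*1 = 0*1 = 0)
E(52) - (6388 + (-11604/t(49, 42) - 9415/(-2660)))/(2192 + 23757) = 0 - (6388 + (-11604/49 - 9415/(-2660)))/(2192 + 23757) = 0 - (6388 + (-11604*1/49 - 9415*(-1/2660)))/25949 = 0 - (6388 + (-11604/49 + 269/76))/25949 = 0 - (6388 - 868723/3724)/25949 = 0 - 22920189/(3724*25949) = 0 - 1*22920189/96634076 = 0 - 22920189/96634076 = -22920189/96634076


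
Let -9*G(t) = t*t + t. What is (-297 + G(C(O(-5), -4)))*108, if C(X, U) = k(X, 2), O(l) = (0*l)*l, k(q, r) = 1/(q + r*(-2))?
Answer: -128295/4 ≈ -32074.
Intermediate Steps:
k(q, r) = 1/(q - 2*r)
O(l) = 0 (O(l) = 0*l = 0)
C(X, U) = 1/(-4 + X) (C(X, U) = 1/(X - 2*2) = 1/(X - 4) = 1/(-4 + X))
G(t) = -t/9 - t**2/9 (G(t) = -(t*t + t)/9 = -(t**2 + t)/9 = -(t + t**2)/9 = -t/9 - t**2/9)
(-297 + G(C(O(-5), -4)))*108 = (-297 - (1 + 1/(-4 + 0))/(9*(-4 + 0)))*108 = (-297 - 1/9*(1 + 1/(-4))/(-4))*108 = (-297 - 1/9*(-1/4)*(1 - 1/4))*108 = (-297 - 1/9*(-1/4)*3/4)*108 = (-297 + 1/48)*108 = -14255/48*108 = -128295/4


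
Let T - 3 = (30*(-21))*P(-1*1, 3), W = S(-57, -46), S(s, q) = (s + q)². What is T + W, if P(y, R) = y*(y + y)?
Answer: 9352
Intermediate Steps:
P(y, R) = 2*y² (P(y, R) = y*(2*y) = 2*y²)
S(s, q) = (q + s)²
W = 10609 (W = (-46 - 57)² = (-103)² = 10609)
T = -1257 (T = 3 + (30*(-21))*(2*(-1*1)²) = 3 - 1260*(-1)² = 3 - 1260 = -1257)
T + W = -1257 + 10609 = 9352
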